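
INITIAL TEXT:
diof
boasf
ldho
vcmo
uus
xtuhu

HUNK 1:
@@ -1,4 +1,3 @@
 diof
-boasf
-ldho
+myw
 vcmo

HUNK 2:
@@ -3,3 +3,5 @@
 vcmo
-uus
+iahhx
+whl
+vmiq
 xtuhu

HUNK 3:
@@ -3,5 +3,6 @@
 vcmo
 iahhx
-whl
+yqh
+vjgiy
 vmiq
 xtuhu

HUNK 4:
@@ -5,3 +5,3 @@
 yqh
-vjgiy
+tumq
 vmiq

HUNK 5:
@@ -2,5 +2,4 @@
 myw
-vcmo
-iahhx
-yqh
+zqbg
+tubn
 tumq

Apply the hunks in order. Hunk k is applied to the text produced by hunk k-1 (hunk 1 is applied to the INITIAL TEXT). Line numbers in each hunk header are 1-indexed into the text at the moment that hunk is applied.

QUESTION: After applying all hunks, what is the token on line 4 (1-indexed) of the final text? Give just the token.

Answer: tubn

Derivation:
Hunk 1: at line 1 remove [boasf,ldho] add [myw] -> 5 lines: diof myw vcmo uus xtuhu
Hunk 2: at line 3 remove [uus] add [iahhx,whl,vmiq] -> 7 lines: diof myw vcmo iahhx whl vmiq xtuhu
Hunk 3: at line 3 remove [whl] add [yqh,vjgiy] -> 8 lines: diof myw vcmo iahhx yqh vjgiy vmiq xtuhu
Hunk 4: at line 5 remove [vjgiy] add [tumq] -> 8 lines: diof myw vcmo iahhx yqh tumq vmiq xtuhu
Hunk 5: at line 2 remove [vcmo,iahhx,yqh] add [zqbg,tubn] -> 7 lines: diof myw zqbg tubn tumq vmiq xtuhu
Final line 4: tubn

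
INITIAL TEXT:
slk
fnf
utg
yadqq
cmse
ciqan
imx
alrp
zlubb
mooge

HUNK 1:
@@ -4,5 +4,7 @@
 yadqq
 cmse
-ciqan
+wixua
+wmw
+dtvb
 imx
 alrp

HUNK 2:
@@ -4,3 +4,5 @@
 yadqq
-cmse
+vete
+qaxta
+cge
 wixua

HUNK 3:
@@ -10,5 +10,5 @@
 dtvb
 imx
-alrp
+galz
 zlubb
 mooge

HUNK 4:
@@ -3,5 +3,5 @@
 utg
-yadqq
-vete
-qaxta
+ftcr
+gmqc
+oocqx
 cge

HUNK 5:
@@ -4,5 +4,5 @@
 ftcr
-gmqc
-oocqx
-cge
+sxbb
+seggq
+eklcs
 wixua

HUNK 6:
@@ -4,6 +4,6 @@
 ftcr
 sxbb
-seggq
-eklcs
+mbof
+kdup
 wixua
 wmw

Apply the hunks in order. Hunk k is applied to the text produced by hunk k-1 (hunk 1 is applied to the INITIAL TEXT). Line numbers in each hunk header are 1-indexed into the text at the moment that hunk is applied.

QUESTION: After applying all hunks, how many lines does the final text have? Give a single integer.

Hunk 1: at line 4 remove [ciqan] add [wixua,wmw,dtvb] -> 12 lines: slk fnf utg yadqq cmse wixua wmw dtvb imx alrp zlubb mooge
Hunk 2: at line 4 remove [cmse] add [vete,qaxta,cge] -> 14 lines: slk fnf utg yadqq vete qaxta cge wixua wmw dtvb imx alrp zlubb mooge
Hunk 3: at line 10 remove [alrp] add [galz] -> 14 lines: slk fnf utg yadqq vete qaxta cge wixua wmw dtvb imx galz zlubb mooge
Hunk 4: at line 3 remove [yadqq,vete,qaxta] add [ftcr,gmqc,oocqx] -> 14 lines: slk fnf utg ftcr gmqc oocqx cge wixua wmw dtvb imx galz zlubb mooge
Hunk 5: at line 4 remove [gmqc,oocqx,cge] add [sxbb,seggq,eklcs] -> 14 lines: slk fnf utg ftcr sxbb seggq eklcs wixua wmw dtvb imx galz zlubb mooge
Hunk 6: at line 4 remove [seggq,eklcs] add [mbof,kdup] -> 14 lines: slk fnf utg ftcr sxbb mbof kdup wixua wmw dtvb imx galz zlubb mooge
Final line count: 14

Answer: 14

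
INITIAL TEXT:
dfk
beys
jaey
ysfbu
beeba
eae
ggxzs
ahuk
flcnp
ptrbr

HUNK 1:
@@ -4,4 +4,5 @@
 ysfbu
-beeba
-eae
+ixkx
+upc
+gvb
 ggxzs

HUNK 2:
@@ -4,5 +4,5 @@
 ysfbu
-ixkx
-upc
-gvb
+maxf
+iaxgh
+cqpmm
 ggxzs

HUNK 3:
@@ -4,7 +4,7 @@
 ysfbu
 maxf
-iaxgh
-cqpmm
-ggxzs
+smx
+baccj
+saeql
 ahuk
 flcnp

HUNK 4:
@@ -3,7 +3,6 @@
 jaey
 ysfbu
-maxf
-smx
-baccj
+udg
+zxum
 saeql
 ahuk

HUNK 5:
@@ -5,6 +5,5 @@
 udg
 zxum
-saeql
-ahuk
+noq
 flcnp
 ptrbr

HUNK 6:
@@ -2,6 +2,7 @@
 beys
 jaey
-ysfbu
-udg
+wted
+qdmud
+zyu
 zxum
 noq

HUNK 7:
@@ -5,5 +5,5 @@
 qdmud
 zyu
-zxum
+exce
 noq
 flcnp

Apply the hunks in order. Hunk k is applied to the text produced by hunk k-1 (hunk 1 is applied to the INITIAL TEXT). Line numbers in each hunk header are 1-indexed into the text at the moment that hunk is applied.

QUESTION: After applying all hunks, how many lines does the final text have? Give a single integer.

Answer: 10

Derivation:
Hunk 1: at line 4 remove [beeba,eae] add [ixkx,upc,gvb] -> 11 lines: dfk beys jaey ysfbu ixkx upc gvb ggxzs ahuk flcnp ptrbr
Hunk 2: at line 4 remove [ixkx,upc,gvb] add [maxf,iaxgh,cqpmm] -> 11 lines: dfk beys jaey ysfbu maxf iaxgh cqpmm ggxzs ahuk flcnp ptrbr
Hunk 3: at line 4 remove [iaxgh,cqpmm,ggxzs] add [smx,baccj,saeql] -> 11 lines: dfk beys jaey ysfbu maxf smx baccj saeql ahuk flcnp ptrbr
Hunk 4: at line 3 remove [maxf,smx,baccj] add [udg,zxum] -> 10 lines: dfk beys jaey ysfbu udg zxum saeql ahuk flcnp ptrbr
Hunk 5: at line 5 remove [saeql,ahuk] add [noq] -> 9 lines: dfk beys jaey ysfbu udg zxum noq flcnp ptrbr
Hunk 6: at line 2 remove [ysfbu,udg] add [wted,qdmud,zyu] -> 10 lines: dfk beys jaey wted qdmud zyu zxum noq flcnp ptrbr
Hunk 7: at line 5 remove [zxum] add [exce] -> 10 lines: dfk beys jaey wted qdmud zyu exce noq flcnp ptrbr
Final line count: 10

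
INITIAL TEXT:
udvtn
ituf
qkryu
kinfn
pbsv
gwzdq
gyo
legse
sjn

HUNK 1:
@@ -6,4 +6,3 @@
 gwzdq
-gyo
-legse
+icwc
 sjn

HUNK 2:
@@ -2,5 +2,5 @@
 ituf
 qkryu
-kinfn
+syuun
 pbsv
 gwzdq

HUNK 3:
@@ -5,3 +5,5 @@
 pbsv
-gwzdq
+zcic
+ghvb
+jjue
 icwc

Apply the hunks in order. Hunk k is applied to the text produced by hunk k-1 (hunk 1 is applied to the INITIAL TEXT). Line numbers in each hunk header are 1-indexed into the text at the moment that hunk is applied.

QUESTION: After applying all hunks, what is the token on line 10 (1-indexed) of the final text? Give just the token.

Answer: sjn

Derivation:
Hunk 1: at line 6 remove [gyo,legse] add [icwc] -> 8 lines: udvtn ituf qkryu kinfn pbsv gwzdq icwc sjn
Hunk 2: at line 2 remove [kinfn] add [syuun] -> 8 lines: udvtn ituf qkryu syuun pbsv gwzdq icwc sjn
Hunk 3: at line 5 remove [gwzdq] add [zcic,ghvb,jjue] -> 10 lines: udvtn ituf qkryu syuun pbsv zcic ghvb jjue icwc sjn
Final line 10: sjn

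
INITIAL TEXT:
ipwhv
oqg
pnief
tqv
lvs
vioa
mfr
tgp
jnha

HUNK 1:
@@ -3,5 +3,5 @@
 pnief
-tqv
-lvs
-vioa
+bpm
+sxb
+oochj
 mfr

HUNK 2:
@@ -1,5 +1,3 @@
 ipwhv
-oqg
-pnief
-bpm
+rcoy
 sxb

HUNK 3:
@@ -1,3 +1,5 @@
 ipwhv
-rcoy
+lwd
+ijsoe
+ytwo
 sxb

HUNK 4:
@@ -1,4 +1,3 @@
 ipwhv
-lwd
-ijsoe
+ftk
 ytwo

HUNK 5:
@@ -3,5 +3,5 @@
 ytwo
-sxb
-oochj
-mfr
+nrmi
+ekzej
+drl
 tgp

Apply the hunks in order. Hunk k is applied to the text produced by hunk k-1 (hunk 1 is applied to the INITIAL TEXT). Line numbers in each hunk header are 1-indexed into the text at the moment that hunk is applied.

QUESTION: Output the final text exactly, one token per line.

Answer: ipwhv
ftk
ytwo
nrmi
ekzej
drl
tgp
jnha

Derivation:
Hunk 1: at line 3 remove [tqv,lvs,vioa] add [bpm,sxb,oochj] -> 9 lines: ipwhv oqg pnief bpm sxb oochj mfr tgp jnha
Hunk 2: at line 1 remove [oqg,pnief,bpm] add [rcoy] -> 7 lines: ipwhv rcoy sxb oochj mfr tgp jnha
Hunk 3: at line 1 remove [rcoy] add [lwd,ijsoe,ytwo] -> 9 lines: ipwhv lwd ijsoe ytwo sxb oochj mfr tgp jnha
Hunk 4: at line 1 remove [lwd,ijsoe] add [ftk] -> 8 lines: ipwhv ftk ytwo sxb oochj mfr tgp jnha
Hunk 5: at line 3 remove [sxb,oochj,mfr] add [nrmi,ekzej,drl] -> 8 lines: ipwhv ftk ytwo nrmi ekzej drl tgp jnha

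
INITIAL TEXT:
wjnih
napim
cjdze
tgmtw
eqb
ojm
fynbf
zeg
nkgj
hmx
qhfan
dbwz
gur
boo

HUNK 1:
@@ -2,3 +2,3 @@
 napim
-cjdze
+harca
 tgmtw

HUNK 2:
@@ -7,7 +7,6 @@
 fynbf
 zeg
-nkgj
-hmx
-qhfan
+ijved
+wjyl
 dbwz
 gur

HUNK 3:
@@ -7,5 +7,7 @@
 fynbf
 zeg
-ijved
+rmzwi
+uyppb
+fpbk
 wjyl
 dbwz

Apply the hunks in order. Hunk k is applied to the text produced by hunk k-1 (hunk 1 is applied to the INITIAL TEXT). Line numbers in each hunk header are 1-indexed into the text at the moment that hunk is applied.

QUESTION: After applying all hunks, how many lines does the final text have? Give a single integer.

Hunk 1: at line 2 remove [cjdze] add [harca] -> 14 lines: wjnih napim harca tgmtw eqb ojm fynbf zeg nkgj hmx qhfan dbwz gur boo
Hunk 2: at line 7 remove [nkgj,hmx,qhfan] add [ijved,wjyl] -> 13 lines: wjnih napim harca tgmtw eqb ojm fynbf zeg ijved wjyl dbwz gur boo
Hunk 3: at line 7 remove [ijved] add [rmzwi,uyppb,fpbk] -> 15 lines: wjnih napim harca tgmtw eqb ojm fynbf zeg rmzwi uyppb fpbk wjyl dbwz gur boo
Final line count: 15

Answer: 15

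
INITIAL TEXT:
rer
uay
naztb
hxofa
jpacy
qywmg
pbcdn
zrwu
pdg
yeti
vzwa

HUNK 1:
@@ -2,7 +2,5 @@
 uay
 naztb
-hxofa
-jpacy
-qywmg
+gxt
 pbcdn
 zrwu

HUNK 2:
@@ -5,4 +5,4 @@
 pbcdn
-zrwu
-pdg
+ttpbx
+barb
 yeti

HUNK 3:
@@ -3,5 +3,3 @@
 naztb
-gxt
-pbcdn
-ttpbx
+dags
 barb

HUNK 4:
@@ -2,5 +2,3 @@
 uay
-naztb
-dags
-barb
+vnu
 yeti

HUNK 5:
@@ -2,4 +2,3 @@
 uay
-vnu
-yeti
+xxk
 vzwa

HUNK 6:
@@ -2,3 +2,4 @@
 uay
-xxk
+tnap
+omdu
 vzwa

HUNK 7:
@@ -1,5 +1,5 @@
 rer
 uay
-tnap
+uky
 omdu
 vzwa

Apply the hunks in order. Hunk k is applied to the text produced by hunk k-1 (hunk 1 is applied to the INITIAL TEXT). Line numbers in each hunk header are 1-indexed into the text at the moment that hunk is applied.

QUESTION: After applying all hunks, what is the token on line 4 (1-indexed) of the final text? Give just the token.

Answer: omdu

Derivation:
Hunk 1: at line 2 remove [hxofa,jpacy,qywmg] add [gxt] -> 9 lines: rer uay naztb gxt pbcdn zrwu pdg yeti vzwa
Hunk 2: at line 5 remove [zrwu,pdg] add [ttpbx,barb] -> 9 lines: rer uay naztb gxt pbcdn ttpbx barb yeti vzwa
Hunk 3: at line 3 remove [gxt,pbcdn,ttpbx] add [dags] -> 7 lines: rer uay naztb dags barb yeti vzwa
Hunk 4: at line 2 remove [naztb,dags,barb] add [vnu] -> 5 lines: rer uay vnu yeti vzwa
Hunk 5: at line 2 remove [vnu,yeti] add [xxk] -> 4 lines: rer uay xxk vzwa
Hunk 6: at line 2 remove [xxk] add [tnap,omdu] -> 5 lines: rer uay tnap omdu vzwa
Hunk 7: at line 1 remove [tnap] add [uky] -> 5 lines: rer uay uky omdu vzwa
Final line 4: omdu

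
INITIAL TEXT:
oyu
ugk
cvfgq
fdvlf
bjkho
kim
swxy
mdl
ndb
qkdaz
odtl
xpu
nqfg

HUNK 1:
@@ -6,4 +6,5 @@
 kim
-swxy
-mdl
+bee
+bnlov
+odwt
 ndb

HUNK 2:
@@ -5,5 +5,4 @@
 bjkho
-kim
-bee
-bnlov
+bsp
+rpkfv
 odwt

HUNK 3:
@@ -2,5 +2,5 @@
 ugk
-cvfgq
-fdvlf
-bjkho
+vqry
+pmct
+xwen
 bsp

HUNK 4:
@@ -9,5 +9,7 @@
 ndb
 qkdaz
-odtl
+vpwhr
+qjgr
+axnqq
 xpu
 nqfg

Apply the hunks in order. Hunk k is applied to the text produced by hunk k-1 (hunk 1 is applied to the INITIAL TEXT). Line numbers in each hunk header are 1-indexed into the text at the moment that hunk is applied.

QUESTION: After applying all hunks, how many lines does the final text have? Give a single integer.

Answer: 15

Derivation:
Hunk 1: at line 6 remove [swxy,mdl] add [bee,bnlov,odwt] -> 14 lines: oyu ugk cvfgq fdvlf bjkho kim bee bnlov odwt ndb qkdaz odtl xpu nqfg
Hunk 2: at line 5 remove [kim,bee,bnlov] add [bsp,rpkfv] -> 13 lines: oyu ugk cvfgq fdvlf bjkho bsp rpkfv odwt ndb qkdaz odtl xpu nqfg
Hunk 3: at line 2 remove [cvfgq,fdvlf,bjkho] add [vqry,pmct,xwen] -> 13 lines: oyu ugk vqry pmct xwen bsp rpkfv odwt ndb qkdaz odtl xpu nqfg
Hunk 4: at line 9 remove [odtl] add [vpwhr,qjgr,axnqq] -> 15 lines: oyu ugk vqry pmct xwen bsp rpkfv odwt ndb qkdaz vpwhr qjgr axnqq xpu nqfg
Final line count: 15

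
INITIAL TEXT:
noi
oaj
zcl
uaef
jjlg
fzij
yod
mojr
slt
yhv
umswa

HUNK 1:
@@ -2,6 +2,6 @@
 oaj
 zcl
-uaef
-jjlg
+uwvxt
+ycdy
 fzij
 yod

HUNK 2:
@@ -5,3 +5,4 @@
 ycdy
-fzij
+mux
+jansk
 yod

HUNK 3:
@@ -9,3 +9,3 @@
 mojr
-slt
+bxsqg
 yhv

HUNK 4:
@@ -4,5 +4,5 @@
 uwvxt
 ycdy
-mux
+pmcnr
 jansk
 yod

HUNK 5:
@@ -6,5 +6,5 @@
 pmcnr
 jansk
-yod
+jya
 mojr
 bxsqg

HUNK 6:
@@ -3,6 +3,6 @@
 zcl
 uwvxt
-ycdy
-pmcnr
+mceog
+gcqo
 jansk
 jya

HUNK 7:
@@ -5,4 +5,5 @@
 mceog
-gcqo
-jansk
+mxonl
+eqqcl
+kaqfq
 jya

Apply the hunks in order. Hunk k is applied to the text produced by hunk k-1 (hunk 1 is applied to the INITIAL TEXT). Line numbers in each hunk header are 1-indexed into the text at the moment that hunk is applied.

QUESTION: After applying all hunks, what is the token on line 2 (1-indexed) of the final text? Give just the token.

Answer: oaj

Derivation:
Hunk 1: at line 2 remove [uaef,jjlg] add [uwvxt,ycdy] -> 11 lines: noi oaj zcl uwvxt ycdy fzij yod mojr slt yhv umswa
Hunk 2: at line 5 remove [fzij] add [mux,jansk] -> 12 lines: noi oaj zcl uwvxt ycdy mux jansk yod mojr slt yhv umswa
Hunk 3: at line 9 remove [slt] add [bxsqg] -> 12 lines: noi oaj zcl uwvxt ycdy mux jansk yod mojr bxsqg yhv umswa
Hunk 4: at line 4 remove [mux] add [pmcnr] -> 12 lines: noi oaj zcl uwvxt ycdy pmcnr jansk yod mojr bxsqg yhv umswa
Hunk 5: at line 6 remove [yod] add [jya] -> 12 lines: noi oaj zcl uwvxt ycdy pmcnr jansk jya mojr bxsqg yhv umswa
Hunk 6: at line 3 remove [ycdy,pmcnr] add [mceog,gcqo] -> 12 lines: noi oaj zcl uwvxt mceog gcqo jansk jya mojr bxsqg yhv umswa
Hunk 7: at line 5 remove [gcqo,jansk] add [mxonl,eqqcl,kaqfq] -> 13 lines: noi oaj zcl uwvxt mceog mxonl eqqcl kaqfq jya mojr bxsqg yhv umswa
Final line 2: oaj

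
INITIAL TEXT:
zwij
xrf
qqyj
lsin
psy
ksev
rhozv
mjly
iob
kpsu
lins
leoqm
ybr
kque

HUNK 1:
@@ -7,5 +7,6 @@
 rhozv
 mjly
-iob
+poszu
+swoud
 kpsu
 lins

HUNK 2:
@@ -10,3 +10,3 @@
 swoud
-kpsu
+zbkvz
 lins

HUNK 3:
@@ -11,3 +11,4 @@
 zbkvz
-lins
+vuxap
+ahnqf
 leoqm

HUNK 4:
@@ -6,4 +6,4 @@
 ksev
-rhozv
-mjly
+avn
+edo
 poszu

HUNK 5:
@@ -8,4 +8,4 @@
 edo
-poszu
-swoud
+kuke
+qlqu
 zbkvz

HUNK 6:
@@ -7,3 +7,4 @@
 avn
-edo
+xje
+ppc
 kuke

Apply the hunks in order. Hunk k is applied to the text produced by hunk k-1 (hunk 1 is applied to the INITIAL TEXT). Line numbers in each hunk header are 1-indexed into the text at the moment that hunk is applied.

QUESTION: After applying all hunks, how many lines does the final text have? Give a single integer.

Hunk 1: at line 7 remove [iob] add [poszu,swoud] -> 15 lines: zwij xrf qqyj lsin psy ksev rhozv mjly poszu swoud kpsu lins leoqm ybr kque
Hunk 2: at line 10 remove [kpsu] add [zbkvz] -> 15 lines: zwij xrf qqyj lsin psy ksev rhozv mjly poszu swoud zbkvz lins leoqm ybr kque
Hunk 3: at line 11 remove [lins] add [vuxap,ahnqf] -> 16 lines: zwij xrf qqyj lsin psy ksev rhozv mjly poszu swoud zbkvz vuxap ahnqf leoqm ybr kque
Hunk 4: at line 6 remove [rhozv,mjly] add [avn,edo] -> 16 lines: zwij xrf qqyj lsin psy ksev avn edo poszu swoud zbkvz vuxap ahnqf leoqm ybr kque
Hunk 5: at line 8 remove [poszu,swoud] add [kuke,qlqu] -> 16 lines: zwij xrf qqyj lsin psy ksev avn edo kuke qlqu zbkvz vuxap ahnqf leoqm ybr kque
Hunk 6: at line 7 remove [edo] add [xje,ppc] -> 17 lines: zwij xrf qqyj lsin psy ksev avn xje ppc kuke qlqu zbkvz vuxap ahnqf leoqm ybr kque
Final line count: 17

Answer: 17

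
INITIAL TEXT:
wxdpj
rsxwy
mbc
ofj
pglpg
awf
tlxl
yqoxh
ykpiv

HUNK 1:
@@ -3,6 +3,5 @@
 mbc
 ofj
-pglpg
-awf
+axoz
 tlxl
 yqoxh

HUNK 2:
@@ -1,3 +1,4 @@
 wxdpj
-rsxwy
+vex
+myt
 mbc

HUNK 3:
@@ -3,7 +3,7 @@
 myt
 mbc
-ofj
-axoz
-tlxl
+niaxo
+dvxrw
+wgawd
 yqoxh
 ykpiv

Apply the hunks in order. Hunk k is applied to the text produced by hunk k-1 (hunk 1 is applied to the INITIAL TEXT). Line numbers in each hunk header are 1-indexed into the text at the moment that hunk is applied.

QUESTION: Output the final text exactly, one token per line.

Hunk 1: at line 3 remove [pglpg,awf] add [axoz] -> 8 lines: wxdpj rsxwy mbc ofj axoz tlxl yqoxh ykpiv
Hunk 2: at line 1 remove [rsxwy] add [vex,myt] -> 9 lines: wxdpj vex myt mbc ofj axoz tlxl yqoxh ykpiv
Hunk 3: at line 3 remove [ofj,axoz,tlxl] add [niaxo,dvxrw,wgawd] -> 9 lines: wxdpj vex myt mbc niaxo dvxrw wgawd yqoxh ykpiv

Answer: wxdpj
vex
myt
mbc
niaxo
dvxrw
wgawd
yqoxh
ykpiv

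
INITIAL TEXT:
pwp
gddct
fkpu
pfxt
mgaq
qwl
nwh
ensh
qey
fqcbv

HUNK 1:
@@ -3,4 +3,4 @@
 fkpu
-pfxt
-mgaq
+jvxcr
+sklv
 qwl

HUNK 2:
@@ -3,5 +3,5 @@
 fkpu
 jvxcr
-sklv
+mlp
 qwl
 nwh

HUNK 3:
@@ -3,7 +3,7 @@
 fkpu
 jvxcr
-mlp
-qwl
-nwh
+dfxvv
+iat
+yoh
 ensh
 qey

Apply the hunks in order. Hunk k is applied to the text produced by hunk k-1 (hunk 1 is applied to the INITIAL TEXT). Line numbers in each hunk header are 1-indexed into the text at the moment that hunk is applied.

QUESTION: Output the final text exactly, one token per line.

Hunk 1: at line 3 remove [pfxt,mgaq] add [jvxcr,sklv] -> 10 lines: pwp gddct fkpu jvxcr sklv qwl nwh ensh qey fqcbv
Hunk 2: at line 3 remove [sklv] add [mlp] -> 10 lines: pwp gddct fkpu jvxcr mlp qwl nwh ensh qey fqcbv
Hunk 3: at line 3 remove [mlp,qwl,nwh] add [dfxvv,iat,yoh] -> 10 lines: pwp gddct fkpu jvxcr dfxvv iat yoh ensh qey fqcbv

Answer: pwp
gddct
fkpu
jvxcr
dfxvv
iat
yoh
ensh
qey
fqcbv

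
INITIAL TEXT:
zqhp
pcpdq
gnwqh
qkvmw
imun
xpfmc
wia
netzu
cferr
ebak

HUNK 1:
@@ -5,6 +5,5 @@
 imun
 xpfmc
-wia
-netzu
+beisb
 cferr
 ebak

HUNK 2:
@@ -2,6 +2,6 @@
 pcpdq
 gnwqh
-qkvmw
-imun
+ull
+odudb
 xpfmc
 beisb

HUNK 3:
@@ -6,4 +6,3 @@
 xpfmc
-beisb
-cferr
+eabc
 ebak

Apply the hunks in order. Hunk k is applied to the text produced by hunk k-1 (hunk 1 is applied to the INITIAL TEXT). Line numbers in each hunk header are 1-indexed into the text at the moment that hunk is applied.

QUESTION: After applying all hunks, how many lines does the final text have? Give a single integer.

Hunk 1: at line 5 remove [wia,netzu] add [beisb] -> 9 lines: zqhp pcpdq gnwqh qkvmw imun xpfmc beisb cferr ebak
Hunk 2: at line 2 remove [qkvmw,imun] add [ull,odudb] -> 9 lines: zqhp pcpdq gnwqh ull odudb xpfmc beisb cferr ebak
Hunk 3: at line 6 remove [beisb,cferr] add [eabc] -> 8 lines: zqhp pcpdq gnwqh ull odudb xpfmc eabc ebak
Final line count: 8

Answer: 8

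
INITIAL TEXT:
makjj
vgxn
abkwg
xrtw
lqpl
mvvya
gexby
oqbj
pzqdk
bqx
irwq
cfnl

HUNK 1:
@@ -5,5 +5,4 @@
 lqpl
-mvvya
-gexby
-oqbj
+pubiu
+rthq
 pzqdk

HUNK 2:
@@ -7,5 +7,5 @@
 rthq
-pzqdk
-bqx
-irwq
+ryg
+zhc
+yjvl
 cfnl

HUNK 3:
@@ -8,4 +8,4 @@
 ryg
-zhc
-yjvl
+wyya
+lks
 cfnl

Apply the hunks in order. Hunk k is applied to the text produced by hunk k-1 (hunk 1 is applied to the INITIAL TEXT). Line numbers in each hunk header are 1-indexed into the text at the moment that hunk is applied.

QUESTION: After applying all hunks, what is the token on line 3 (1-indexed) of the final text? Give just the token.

Hunk 1: at line 5 remove [mvvya,gexby,oqbj] add [pubiu,rthq] -> 11 lines: makjj vgxn abkwg xrtw lqpl pubiu rthq pzqdk bqx irwq cfnl
Hunk 2: at line 7 remove [pzqdk,bqx,irwq] add [ryg,zhc,yjvl] -> 11 lines: makjj vgxn abkwg xrtw lqpl pubiu rthq ryg zhc yjvl cfnl
Hunk 3: at line 8 remove [zhc,yjvl] add [wyya,lks] -> 11 lines: makjj vgxn abkwg xrtw lqpl pubiu rthq ryg wyya lks cfnl
Final line 3: abkwg

Answer: abkwg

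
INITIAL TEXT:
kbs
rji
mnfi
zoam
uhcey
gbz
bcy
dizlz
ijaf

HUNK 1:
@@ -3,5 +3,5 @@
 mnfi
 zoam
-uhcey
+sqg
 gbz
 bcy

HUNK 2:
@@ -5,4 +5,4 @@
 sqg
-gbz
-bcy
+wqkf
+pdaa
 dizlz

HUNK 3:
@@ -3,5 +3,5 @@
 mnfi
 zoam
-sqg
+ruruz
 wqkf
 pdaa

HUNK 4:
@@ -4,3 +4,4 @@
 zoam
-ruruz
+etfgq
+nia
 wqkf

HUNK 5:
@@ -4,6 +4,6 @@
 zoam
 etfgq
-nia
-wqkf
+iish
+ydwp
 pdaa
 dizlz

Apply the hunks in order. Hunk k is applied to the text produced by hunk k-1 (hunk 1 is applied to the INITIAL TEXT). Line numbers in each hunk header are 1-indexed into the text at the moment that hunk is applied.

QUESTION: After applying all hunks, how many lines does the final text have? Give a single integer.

Answer: 10

Derivation:
Hunk 1: at line 3 remove [uhcey] add [sqg] -> 9 lines: kbs rji mnfi zoam sqg gbz bcy dizlz ijaf
Hunk 2: at line 5 remove [gbz,bcy] add [wqkf,pdaa] -> 9 lines: kbs rji mnfi zoam sqg wqkf pdaa dizlz ijaf
Hunk 3: at line 3 remove [sqg] add [ruruz] -> 9 lines: kbs rji mnfi zoam ruruz wqkf pdaa dizlz ijaf
Hunk 4: at line 4 remove [ruruz] add [etfgq,nia] -> 10 lines: kbs rji mnfi zoam etfgq nia wqkf pdaa dizlz ijaf
Hunk 5: at line 4 remove [nia,wqkf] add [iish,ydwp] -> 10 lines: kbs rji mnfi zoam etfgq iish ydwp pdaa dizlz ijaf
Final line count: 10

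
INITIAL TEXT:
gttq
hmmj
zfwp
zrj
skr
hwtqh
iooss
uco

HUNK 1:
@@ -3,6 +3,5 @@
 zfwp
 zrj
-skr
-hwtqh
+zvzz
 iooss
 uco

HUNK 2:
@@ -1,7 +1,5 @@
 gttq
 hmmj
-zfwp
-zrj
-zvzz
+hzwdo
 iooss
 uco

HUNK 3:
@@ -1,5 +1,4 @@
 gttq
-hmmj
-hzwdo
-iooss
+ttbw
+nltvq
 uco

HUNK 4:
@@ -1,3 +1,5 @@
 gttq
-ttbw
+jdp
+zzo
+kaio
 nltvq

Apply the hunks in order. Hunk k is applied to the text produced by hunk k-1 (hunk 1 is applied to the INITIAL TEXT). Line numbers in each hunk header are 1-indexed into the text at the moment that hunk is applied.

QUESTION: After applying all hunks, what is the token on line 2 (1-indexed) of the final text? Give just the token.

Hunk 1: at line 3 remove [skr,hwtqh] add [zvzz] -> 7 lines: gttq hmmj zfwp zrj zvzz iooss uco
Hunk 2: at line 1 remove [zfwp,zrj,zvzz] add [hzwdo] -> 5 lines: gttq hmmj hzwdo iooss uco
Hunk 3: at line 1 remove [hmmj,hzwdo,iooss] add [ttbw,nltvq] -> 4 lines: gttq ttbw nltvq uco
Hunk 4: at line 1 remove [ttbw] add [jdp,zzo,kaio] -> 6 lines: gttq jdp zzo kaio nltvq uco
Final line 2: jdp

Answer: jdp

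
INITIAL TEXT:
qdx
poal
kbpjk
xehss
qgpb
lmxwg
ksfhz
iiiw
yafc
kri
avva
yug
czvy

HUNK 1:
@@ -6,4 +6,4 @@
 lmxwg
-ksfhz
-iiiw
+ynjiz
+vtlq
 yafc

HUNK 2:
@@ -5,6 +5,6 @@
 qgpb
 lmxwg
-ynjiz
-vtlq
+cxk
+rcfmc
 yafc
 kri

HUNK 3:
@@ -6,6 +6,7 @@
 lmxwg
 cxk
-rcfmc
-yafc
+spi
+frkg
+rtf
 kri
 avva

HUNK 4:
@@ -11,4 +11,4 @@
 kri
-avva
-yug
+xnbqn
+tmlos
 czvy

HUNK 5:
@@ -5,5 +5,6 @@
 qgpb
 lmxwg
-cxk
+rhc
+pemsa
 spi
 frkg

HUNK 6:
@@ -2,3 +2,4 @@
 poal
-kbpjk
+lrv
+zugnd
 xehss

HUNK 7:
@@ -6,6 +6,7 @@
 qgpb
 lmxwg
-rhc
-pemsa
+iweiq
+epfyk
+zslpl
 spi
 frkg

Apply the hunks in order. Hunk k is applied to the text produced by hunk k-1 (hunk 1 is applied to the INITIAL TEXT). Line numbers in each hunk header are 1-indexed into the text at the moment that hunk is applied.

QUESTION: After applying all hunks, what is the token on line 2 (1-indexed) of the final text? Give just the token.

Answer: poal

Derivation:
Hunk 1: at line 6 remove [ksfhz,iiiw] add [ynjiz,vtlq] -> 13 lines: qdx poal kbpjk xehss qgpb lmxwg ynjiz vtlq yafc kri avva yug czvy
Hunk 2: at line 5 remove [ynjiz,vtlq] add [cxk,rcfmc] -> 13 lines: qdx poal kbpjk xehss qgpb lmxwg cxk rcfmc yafc kri avva yug czvy
Hunk 3: at line 6 remove [rcfmc,yafc] add [spi,frkg,rtf] -> 14 lines: qdx poal kbpjk xehss qgpb lmxwg cxk spi frkg rtf kri avva yug czvy
Hunk 4: at line 11 remove [avva,yug] add [xnbqn,tmlos] -> 14 lines: qdx poal kbpjk xehss qgpb lmxwg cxk spi frkg rtf kri xnbqn tmlos czvy
Hunk 5: at line 5 remove [cxk] add [rhc,pemsa] -> 15 lines: qdx poal kbpjk xehss qgpb lmxwg rhc pemsa spi frkg rtf kri xnbqn tmlos czvy
Hunk 6: at line 2 remove [kbpjk] add [lrv,zugnd] -> 16 lines: qdx poal lrv zugnd xehss qgpb lmxwg rhc pemsa spi frkg rtf kri xnbqn tmlos czvy
Hunk 7: at line 6 remove [rhc,pemsa] add [iweiq,epfyk,zslpl] -> 17 lines: qdx poal lrv zugnd xehss qgpb lmxwg iweiq epfyk zslpl spi frkg rtf kri xnbqn tmlos czvy
Final line 2: poal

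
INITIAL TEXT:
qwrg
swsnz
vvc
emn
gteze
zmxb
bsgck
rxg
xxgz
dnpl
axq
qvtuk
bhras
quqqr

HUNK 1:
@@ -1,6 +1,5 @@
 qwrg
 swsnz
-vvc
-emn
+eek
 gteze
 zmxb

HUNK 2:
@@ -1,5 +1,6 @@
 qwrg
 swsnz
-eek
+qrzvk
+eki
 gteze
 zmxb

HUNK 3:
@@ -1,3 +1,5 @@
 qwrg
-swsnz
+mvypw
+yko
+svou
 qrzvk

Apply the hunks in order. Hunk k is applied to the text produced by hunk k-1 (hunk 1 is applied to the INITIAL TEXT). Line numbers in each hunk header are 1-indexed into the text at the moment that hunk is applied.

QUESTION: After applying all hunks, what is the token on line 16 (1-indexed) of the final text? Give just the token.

Answer: quqqr

Derivation:
Hunk 1: at line 1 remove [vvc,emn] add [eek] -> 13 lines: qwrg swsnz eek gteze zmxb bsgck rxg xxgz dnpl axq qvtuk bhras quqqr
Hunk 2: at line 1 remove [eek] add [qrzvk,eki] -> 14 lines: qwrg swsnz qrzvk eki gteze zmxb bsgck rxg xxgz dnpl axq qvtuk bhras quqqr
Hunk 3: at line 1 remove [swsnz] add [mvypw,yko,svou] -> 16 lines: qwrg mvypw yko svou qrzvk eki gteze zmxb bsgck rxg xxgz dnpl axq qvtuk bhras quqqr
Final line 16: quqqr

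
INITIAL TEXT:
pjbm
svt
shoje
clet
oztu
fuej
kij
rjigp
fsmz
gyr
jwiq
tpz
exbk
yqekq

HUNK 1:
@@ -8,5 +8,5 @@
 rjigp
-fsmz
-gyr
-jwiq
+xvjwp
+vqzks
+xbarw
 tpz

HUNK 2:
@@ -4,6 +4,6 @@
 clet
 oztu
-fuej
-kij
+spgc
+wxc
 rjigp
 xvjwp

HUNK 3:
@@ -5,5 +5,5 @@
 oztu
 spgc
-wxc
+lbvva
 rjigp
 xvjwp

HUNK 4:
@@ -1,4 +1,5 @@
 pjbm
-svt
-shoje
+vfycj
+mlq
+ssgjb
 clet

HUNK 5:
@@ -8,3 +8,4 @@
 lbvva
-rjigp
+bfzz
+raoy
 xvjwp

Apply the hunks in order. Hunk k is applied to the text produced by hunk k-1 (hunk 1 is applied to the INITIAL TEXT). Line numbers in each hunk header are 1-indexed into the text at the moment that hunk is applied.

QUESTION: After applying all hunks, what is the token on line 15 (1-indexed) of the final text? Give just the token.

Answer: exbk

Derivation:
Hunk 1: at line 8 remove [fsmz,gyr,jwiq] add [xvjwp,vqzks,xbarw] -> 14 lines: pjbm svt shoje clet oztu fuej kij rjigp xvjwp vqzks xbarw tpz exbk yqekq
Hunk 2: at line 4 remove [fuej,kij] add [spgc,wxc] -> 14 lines: pjbm svt shoje clet oztu spgc wxc rjigp xvjwp vqzks xbarw tpz exbk yqekq
Hunk 3: at line 5 remove [wxc] add [lbvva] -> 14 lines: pjbm svt shoje clet oztu spgc lbvva rjigp xvjwp vqzks xbarw tpz exbk yqekq
Hunk 4: at line 1 remove [svt,shoje] add [vfycj,mlq,ssgjb] -> 15 lines: pjbm vfycj mlq ssgjb clet oztu spgc lbvva rjigp xvjwp vqzks xbarw tpz exbk yqekq
Hunk 5: at line 8 remove [rjigp] add [bfzz,raoy] -> 16 lines: pjbm vfycj mlq ssgjb clet oztu spgc lbvva bfzz raoy xvjwp vqzks xbarw tpz exbk yqekq
Final line 15: exbk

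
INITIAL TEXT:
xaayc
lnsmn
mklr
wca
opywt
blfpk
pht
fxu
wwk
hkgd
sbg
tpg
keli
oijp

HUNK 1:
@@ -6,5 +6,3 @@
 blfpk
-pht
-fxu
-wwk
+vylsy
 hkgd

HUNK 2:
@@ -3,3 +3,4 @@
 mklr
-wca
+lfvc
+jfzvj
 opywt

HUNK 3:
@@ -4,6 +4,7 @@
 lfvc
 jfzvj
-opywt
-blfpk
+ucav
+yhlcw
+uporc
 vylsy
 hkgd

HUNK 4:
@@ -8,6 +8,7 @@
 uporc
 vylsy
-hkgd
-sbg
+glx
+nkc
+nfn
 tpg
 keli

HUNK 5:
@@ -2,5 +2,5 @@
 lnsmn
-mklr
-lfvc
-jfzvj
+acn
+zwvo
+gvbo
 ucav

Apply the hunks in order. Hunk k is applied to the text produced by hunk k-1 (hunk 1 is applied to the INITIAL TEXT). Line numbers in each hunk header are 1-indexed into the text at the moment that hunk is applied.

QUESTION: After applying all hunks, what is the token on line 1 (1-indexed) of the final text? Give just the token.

Answer: xaayc

Derivation:
Hunk 1: at line 6 remove [pht,fxu,wwk] add [vylsy] -> 12 lines: xaayc lnsmn mklr wca opywt blfpk vylsy hkgd sbg tpg keli oijp
Hunk 2: at line 3 remove [wca] add [lfvc,jfzvj] -> 13 lines: xaayc lnsmn mklr lfvc jfzvj opywt blfpk vylsy hkgd sbg tpg keli oijp
Hunk 3: at line 4 remove [opywt,blfpk] add [ucav,yhlcw,uporc] -> 14 lines: xaayc lnsmn mklr lfvc jfzvj ucav yhlcw uporc vylsy hkgd sbg tpg keli oijp
Hunk 4: at line 8 remove [hkgd,sbg] add [glx,nkc,nfn] -> 15 lines: xaayc lnsmn mklr lfvc jfzvj ucav yhlcw uporc vylsy glx nkc nfn tpg keli oijp
Hunk 5: at line 2 remove [mklr,lfvc,jfzvj] add [acn,zwvo,gvbo] -> 15 lines: xaayc lnsmn acn zwvo gvbo ucav yhlcw uporc vylsy glx nkc nfn tpg keli oijp
Final line 1: xaayc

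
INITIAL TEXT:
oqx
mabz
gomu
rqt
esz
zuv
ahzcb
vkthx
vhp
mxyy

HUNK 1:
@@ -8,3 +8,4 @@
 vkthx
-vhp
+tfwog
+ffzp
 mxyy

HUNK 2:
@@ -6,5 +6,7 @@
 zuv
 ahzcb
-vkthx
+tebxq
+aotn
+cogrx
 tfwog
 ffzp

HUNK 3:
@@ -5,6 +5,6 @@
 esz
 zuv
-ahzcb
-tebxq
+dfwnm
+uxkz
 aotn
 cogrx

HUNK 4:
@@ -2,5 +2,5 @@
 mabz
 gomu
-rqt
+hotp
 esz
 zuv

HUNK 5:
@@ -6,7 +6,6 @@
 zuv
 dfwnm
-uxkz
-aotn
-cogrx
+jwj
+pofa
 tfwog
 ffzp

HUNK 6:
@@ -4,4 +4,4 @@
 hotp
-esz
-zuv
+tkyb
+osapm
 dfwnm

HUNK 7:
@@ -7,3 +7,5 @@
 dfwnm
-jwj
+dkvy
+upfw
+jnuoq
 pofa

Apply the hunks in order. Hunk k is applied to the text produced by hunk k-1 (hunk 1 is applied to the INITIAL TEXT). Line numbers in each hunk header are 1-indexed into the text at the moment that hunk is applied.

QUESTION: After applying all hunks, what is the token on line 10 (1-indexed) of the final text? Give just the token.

Answer: jnuoq

Derivation:
Hunk 1: at line 8 remove [vhp] add [tfwog,ffzp] -> 11 lines: oqx mabz gomu rqt esz zuv ahzcb vkthx tfwog ffzp mxyy
Hunk 2: at line 6 remove [vkthx] add [tebxq,aotn,cogrx] -> 13 lines: oqx mabz gomu rqt esz zuv ahzcb tebxq aotn cogrx tfwog ffzp mxyy
Hunk 3: at line 5 remove [ahzcb,tebxq] add [dfwnm,uxkz] -> 13 lines: oqx mabz gomu rqt esz zuv dfwnm uxkz aotn cogrx tfwog ffzp mxyy
Hunk 4: at line 2 remove [rqt] add [hotp] -> 13 lines: oqx mabz gomu hotp esz zuv dfwnm uxkz aotn cogrx tfwog ffzp mxyy
Hunk 5: at line 6 remove [uxkz,aotn,cogrx] add [jwj,pofa] -> 12 lines: oqx mabz gomu hotp esz zuv dfwnm jwj pofa tfwog ffzp mxyy
Hunk 6: at line 4 remove [esz,zuv] add [tkyb,osapm] -> 12 lines: oqx mabz gomu hotp tkyb osapm dfwnm jwj pofa tfwog ffzp mxyy
Hunk 7: at line 7 remove [jwj] add [dkvy,upfw,jnuoq] -> 14 lines: oqx mabz gomu hotp tkyb osapm dfwnm dkvy upfw jnuoq pofa tfwog ffzp mxyy
Final line 10: jnuoq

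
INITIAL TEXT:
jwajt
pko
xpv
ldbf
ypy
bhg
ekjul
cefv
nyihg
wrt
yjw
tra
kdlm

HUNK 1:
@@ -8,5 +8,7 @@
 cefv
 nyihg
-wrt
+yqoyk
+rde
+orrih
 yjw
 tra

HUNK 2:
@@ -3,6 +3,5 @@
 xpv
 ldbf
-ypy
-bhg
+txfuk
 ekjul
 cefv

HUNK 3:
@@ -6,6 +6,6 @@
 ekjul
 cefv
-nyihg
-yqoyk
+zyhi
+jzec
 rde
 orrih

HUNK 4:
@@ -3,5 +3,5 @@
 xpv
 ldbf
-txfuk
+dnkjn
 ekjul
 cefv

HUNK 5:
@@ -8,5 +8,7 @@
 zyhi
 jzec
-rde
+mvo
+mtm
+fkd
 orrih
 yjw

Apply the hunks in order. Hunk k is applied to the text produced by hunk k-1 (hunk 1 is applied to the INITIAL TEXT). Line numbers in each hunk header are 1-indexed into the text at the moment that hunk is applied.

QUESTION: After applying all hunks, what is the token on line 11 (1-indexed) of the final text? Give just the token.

Hunk 1: at line 8 remove [wrt] add [yqoyk,rde,orrih] -> 15 lines: jwajt pko xpv ldbf ypy bhg ekjul cefv nyihg yqoyk rde orrih yjw tra kdlm
Hunk 2: at line 3 remove [ypy,bhg] add [txfuk] -> 14 lines: jwajt pko xpv ldbf txfuk ekjul cefv nyihg yqoyk rde orrih yjw tra kdlm
Hunk 3: at line 6 remove [nyihg,yqoyk] add [zyhi,jzec] -> 14 lines: jwajt pko xpv ldbf txfuk ekjul cefv zyhi jzec rde orrih yjw tra kdlm
Hunk 4: at line 3 remove [txfuk] add [dnkjn] -> 14 lines: jwajt pko xpv ldbf dnkjn ekjul cefv zyhi jzec rde orrih yjw tra kdlm
Hunk 5: at line 8 remove [rde] add [mvo,mtm,fkd] -> 16 lines: jwajt pko xpv ldbf dnkjn ekjul cefv zyhi jzec mvo mtm fkd orrih yjw tra kdlm
Final line 11: mtm

Answer: mtm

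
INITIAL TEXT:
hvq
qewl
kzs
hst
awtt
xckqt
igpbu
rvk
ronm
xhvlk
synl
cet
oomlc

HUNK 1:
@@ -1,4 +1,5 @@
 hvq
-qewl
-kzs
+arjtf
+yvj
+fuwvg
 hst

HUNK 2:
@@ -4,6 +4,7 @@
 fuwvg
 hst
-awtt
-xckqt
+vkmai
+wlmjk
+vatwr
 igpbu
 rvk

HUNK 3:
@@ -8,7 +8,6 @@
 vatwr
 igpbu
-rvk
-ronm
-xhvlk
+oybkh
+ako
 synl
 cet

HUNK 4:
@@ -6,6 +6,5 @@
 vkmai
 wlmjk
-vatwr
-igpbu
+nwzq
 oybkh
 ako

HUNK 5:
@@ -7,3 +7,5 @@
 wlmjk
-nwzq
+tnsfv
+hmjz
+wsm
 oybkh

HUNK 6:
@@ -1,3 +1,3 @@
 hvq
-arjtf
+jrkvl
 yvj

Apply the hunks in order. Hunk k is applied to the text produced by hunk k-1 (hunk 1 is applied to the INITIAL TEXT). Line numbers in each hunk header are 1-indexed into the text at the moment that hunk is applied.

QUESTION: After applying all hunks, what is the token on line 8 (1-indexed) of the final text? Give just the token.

Hunk 1: at line 1 remove [qewl,kzs] add [arjtf,yvj,fuwvg] -> 14 lines: hvq arjtf yvj fuwvg hst awtt xckqt igpbu rvk ronm xhvlk synl cet oomlc
Hunk 2: at line 4 remove [awtt,xckqt] add [vkmai,wlmjk,vatwr] -> 15 lines: hvq arjtf yvj fuwvg hst vkmai wlmjk vatwr igpbu rvk ronm xhvlk synl cet oomlc
Hunk 3: at line 8 remove [rvk,ronm,xhvlk] add [oybkh,ako] -> 14 lines: hvq arjtf yvj fuwvg hst vkmai wlmjk vatwr igpbu oybkh ako synl cet oomlc
Hunk 4: at line 6 remove [vatwr,igpbu] add [nwzq] -> 13 lines: hvq arjtf yvj fuwvg hst vkmai wlmjk nwzq oybkh ako synl cet oomlc
Hunk 5: at line 7 remove [nwzq] add [tnsfv,hmjz,wsm] -> 15 lines: hvq arjtf yvj fuwvg hst vkmai wlmjk tnsfv hmjz wsm oybkh ako synl cet oomlc
Hunk 6: at line 1 remove [arjtf] add [jrkvl] -> 15 lines: hvq jrkvl yvj fuwvg hst vkmai wlmjk tnsfv hmjz wsm oybkh ako synl cet oomlc
Final line 8: tnsfv

Answer: tnsfv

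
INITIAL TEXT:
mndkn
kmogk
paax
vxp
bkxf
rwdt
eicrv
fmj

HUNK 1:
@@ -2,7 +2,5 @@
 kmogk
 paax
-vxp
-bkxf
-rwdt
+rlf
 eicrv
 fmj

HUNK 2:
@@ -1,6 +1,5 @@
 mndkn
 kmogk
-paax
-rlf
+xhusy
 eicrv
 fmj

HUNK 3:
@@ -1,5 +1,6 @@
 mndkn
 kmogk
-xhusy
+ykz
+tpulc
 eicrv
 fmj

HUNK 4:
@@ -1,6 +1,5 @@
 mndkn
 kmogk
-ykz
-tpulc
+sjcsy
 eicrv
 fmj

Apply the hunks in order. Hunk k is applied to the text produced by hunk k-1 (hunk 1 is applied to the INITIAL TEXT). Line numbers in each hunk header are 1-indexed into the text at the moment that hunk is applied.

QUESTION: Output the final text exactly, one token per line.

Answer: mndkn
kmogk
sjcsy
eicrv
fmj

Derivation:
Hunk 1: at line 2 remove [vxp,bkxf,rwdt] add [rlf] -> 6 lines: mndkn kmogk paax rlf eicrv fmj
Hunk 2: at line 1 remove [paax,rlf] add [xhusy] -> 5 lines: mndkn kmogk xhusy eicrv fmj
Hunk 3: at line 1 remove [xhusy] add [ykz,tpulc] -> 6 lines: mndkn kmogk ykz tpulc eicrv fmj
Hunk 4: at line 1 remove [ykz,tpulc] add [sjcsy] -> 5 lines: mndkn kmogk sjcsy eicrv fmj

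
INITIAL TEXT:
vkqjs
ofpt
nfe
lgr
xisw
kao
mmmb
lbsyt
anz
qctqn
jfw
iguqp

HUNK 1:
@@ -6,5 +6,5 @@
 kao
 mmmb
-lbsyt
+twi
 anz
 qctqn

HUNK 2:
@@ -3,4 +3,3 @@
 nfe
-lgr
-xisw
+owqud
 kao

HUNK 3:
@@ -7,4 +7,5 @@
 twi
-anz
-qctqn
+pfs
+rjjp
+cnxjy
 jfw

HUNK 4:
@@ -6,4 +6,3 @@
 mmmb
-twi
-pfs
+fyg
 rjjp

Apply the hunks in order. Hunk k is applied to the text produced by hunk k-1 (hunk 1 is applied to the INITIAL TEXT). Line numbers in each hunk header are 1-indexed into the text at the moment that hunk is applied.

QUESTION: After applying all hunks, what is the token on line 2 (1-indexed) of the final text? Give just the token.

Answer: ofpt

Derivation:
Hunk 1: at line 6 remove [lbsyt] add [twi] -> 12 lines: vkqjs ofpt nfe lgr xisw kao mmmb twi anz qctqn jfw iguqp
Hunk 2: at line 3 remove [lgr,xisw] add [owqud] -> 11 lines: vkqjs ofpt nfe owqud kao mmmb twi anz qctqn jfw iguqp
Hunk 3: at line 7 remove [anz,qctqn] add [pfs,rjjp,cnxjy] -> 12 lines: vkqjs ofpt nfe owqud kao mmmb twi pfs rjjp cnxjy jfw iguqp
Hunk 4: at line 6 remove [twi,pfs] add [fyg] -> 11 lines: vkqjs ofpt nfe owqud kao mmmb fyg rjjp cnxjy jfw iguqp
Final line 2: ofpt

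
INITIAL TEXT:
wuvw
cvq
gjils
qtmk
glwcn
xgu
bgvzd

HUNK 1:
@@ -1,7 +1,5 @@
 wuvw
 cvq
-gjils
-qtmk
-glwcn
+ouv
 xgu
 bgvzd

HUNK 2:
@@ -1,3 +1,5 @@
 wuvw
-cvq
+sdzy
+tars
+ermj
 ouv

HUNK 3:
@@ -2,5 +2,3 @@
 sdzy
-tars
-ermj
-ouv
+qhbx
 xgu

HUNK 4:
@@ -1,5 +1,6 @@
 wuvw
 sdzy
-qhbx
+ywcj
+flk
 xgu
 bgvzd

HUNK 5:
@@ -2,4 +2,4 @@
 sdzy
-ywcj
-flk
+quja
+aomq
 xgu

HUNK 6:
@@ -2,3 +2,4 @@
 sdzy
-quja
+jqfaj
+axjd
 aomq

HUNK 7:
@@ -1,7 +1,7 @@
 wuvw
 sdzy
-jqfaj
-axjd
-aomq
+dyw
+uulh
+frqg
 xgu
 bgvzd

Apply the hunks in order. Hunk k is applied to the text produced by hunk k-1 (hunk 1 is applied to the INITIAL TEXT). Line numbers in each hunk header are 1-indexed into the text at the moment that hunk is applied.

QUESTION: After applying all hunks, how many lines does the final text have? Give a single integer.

Hunk 1: at line 1 remove [gjils,qtmk,glwcn] add [ouv] -> 5 lines: wuvw cvq ouv xgu bgvzd
Hunk 2: at line 1 remove [cvq] add [sdzy,tars,ermj] -> 7 lines: wuvw sdzy tars ermj ouv xgu bgvzd
Hunk 3: at line 2 remove [tars,ermj,ouv] add [qhbx] -> 5 lines: wuvw sdzy qhbx xgu bgvzd
Hunk 4: at line 1 remove [qhbx] add [ywcj,flk] -> 6 lines: wuvw sdzy ywcj flk xgu bgvzd
Hunk 5: at line 2 remove [ywcj,flk] add [quja,aomq] -> 6 lines: wuvw sdzy quja aomq xgu bgvzd
Hunk 6: at line 2 remove [quja] add [jqfaj,axjd] -> 7 lines: wuvw sdzy jqfaj axjd aomq xgu bgvzd
Hunk 7: at line 1 remove [jqfaj,axjd,aomq] add [dyw,uulh,frqg] -> 7 lines: wuvw sdzy dyw uulh frqg xgu bgvzd
Final line count: 7

Answer: 7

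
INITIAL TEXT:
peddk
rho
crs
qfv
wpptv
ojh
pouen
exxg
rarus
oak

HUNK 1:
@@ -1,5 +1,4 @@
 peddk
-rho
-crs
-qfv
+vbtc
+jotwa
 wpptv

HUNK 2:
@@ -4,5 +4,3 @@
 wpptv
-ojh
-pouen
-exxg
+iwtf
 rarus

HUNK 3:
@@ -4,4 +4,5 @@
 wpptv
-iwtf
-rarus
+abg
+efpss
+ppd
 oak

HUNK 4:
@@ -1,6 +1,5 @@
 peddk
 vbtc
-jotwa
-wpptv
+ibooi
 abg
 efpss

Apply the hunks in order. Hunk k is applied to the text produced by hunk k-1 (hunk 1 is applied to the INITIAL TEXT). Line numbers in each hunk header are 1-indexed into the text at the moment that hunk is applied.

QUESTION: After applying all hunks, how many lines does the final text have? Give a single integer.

Hunk 1: at line 1 remove [rho,crs,qfv] add [vbtc,jotwa] -> 9 lines: peddk vbtc jotwa wpptv ojh pouen exxg rarus oak
Hunk 2: at line 4 remove [ojh,pouen,exxg] add [iwtf] -> 7 lines: peddk vbtc jotwa wpptv iwtf rarus oak
Hunk 3: at line 4 remove [iwtf,rarus] add [abg,efpss,ppd] -> 8 lines: peddk vbtc jotwa wpptv abg efpss ppd oak
Hunk 4: at line 1 remove [jotwa,wpptv] add [ibooi] -> 7 lines: peddk vbtc ibooi abg efpss ppd oak
Final line count: 7

Answer: 7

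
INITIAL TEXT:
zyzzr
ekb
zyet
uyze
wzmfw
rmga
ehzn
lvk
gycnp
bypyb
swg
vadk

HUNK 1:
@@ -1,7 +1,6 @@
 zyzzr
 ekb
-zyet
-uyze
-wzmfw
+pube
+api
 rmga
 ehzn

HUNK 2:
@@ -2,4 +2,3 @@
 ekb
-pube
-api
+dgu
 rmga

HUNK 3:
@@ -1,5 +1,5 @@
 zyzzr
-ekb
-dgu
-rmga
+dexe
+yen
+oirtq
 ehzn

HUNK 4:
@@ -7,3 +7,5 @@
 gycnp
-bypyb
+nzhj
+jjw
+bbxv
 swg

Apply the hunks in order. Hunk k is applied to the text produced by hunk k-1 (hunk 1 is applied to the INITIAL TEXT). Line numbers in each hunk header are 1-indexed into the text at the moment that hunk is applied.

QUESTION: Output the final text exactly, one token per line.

Hunk 1: at line 1 remove [zyet,uyze,wzmfw] add [pube,api] -> 11 lines: zyzzr ekb pube api rmga ehzn lvk gycnp bypyb swg vadk
Hunk 2: at line 2 remove [pube,api] add [dgu] -> 10 lines: zyzzr ekb dgu rmga ehzn lvk gycnp bypyb swg vadk
Hunk 3: at line 1 remove [ekb,dgu,rmga] add [dexe,yen,oirtq] -> 10 lines: zyzzr dexe yen oirtq ehzn lvk gycnp bypyb swg vadk
Hunk 4: at line 7 remove [bypyb] add [nzhj,jjw,bbxv] -> 12 lines: zyzzr dexe yen oirtq ehzn lvk gycnp nzhj jjw bbxv swg vadk

Answer: zyzzr
dexe
yen
oirtq
ehzn
lvk
gycnp
nzhj
jjw
bbxv
swg
vadk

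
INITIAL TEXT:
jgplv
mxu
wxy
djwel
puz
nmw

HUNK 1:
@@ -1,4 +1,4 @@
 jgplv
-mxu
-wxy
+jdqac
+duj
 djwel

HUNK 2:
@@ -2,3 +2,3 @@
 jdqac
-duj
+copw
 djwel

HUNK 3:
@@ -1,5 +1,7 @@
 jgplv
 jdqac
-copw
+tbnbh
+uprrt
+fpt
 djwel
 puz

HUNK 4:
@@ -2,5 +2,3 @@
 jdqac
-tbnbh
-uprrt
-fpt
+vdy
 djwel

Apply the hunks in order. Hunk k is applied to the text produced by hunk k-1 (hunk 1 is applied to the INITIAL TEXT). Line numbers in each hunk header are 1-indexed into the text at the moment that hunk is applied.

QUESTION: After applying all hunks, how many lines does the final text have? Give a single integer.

Answer: 6

Derivation:
Hunk 1: at line 1 remove [mxu,wxy] add [jdqac,duj] -> 6 lines: jgplv jdqac duj djwel puz nmw
Hunk 2: at line 2 remove [duj] add [copw] -> 6 lines: jgplv jdqac copw djwel puz nmw
Hunk 3: at line 1 remove [copw] add [tbnbh,uprrt,fpt] -> 8 lines: jgplv jdqac tbnbh uprrt fpt djwel puz nmw
Hunk 4: at line 2 remove [tbnbh,uprrt,fpt] add [vdy] -> 6 lines: jgplv jdqac vdy djwel puz nmw
Final line count: 6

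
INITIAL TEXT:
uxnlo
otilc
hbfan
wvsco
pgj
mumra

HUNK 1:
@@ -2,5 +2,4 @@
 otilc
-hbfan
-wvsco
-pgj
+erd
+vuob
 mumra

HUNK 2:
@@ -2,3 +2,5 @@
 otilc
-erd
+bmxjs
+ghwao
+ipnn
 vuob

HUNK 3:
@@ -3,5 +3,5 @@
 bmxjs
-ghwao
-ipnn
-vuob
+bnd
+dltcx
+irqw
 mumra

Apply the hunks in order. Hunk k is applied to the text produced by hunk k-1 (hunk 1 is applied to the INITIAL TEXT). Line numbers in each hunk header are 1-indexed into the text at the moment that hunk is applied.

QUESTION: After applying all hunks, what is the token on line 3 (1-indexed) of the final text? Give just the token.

Answer: bmxjs

Derivation:
Hunk 1: at line 2 remove [hbfan,wvsco,pgj] add [erd,vuob] -> 5 lines: uxnlo otilc erd vuob mumra
Hunk 2: at line 2 remove [erd] add [bmxjs,ghwao,ipnn] -> 7 lines: uxnlo otilc bmxjs ghwao ipnn vuob mumra
Hunk 3: at line 3 remove [ghwao,ipnn,vuob] add [bnd,dltcx,irqw] -> 7 lines: uxnlo otilc bmxjs bnd dltcx irqw mumra
Final line 3: bmxjs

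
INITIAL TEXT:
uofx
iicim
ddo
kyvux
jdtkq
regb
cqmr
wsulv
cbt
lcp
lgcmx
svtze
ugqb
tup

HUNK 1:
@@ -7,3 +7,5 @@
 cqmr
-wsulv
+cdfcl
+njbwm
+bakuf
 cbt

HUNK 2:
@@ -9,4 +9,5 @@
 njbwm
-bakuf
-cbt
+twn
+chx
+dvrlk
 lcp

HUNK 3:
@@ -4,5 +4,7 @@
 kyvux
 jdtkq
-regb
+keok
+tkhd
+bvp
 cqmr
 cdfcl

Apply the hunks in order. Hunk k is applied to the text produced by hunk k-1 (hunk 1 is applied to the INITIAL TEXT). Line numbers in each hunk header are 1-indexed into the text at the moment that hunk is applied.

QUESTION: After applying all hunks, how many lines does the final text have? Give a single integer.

Answer: 19

Derivation:
Hunk 1: at line 7 remove [wsulv] add [cdfcl,njbwm,bakuf] -> 16 lines: uofx iicim ddo kyvux jdtkq regb cqmr cdfcl njbwm bakuf cbt lcp lgcmx svtze ugqb tup
Hunk 2: at line 9 remove [bakuf,cbt] add [twn,chx,dvrlk] -> 17 lines: uofx iicim ddo kyvux jdtkq regb cqmr cdfcl njbwm twn chx dvrlk lcp lgcmx svtze ugqb tup
Hunk 3: at line 4 remove [regb] add [keok,tkhd,bvp] -> 19 lines: uofx iicim ddo kyvux jdtkq keok tkhd bvp cqmr cdfcl njbwm twn chx dvrlk lcp lgcmx svtze ugqb tup
Final line count: 19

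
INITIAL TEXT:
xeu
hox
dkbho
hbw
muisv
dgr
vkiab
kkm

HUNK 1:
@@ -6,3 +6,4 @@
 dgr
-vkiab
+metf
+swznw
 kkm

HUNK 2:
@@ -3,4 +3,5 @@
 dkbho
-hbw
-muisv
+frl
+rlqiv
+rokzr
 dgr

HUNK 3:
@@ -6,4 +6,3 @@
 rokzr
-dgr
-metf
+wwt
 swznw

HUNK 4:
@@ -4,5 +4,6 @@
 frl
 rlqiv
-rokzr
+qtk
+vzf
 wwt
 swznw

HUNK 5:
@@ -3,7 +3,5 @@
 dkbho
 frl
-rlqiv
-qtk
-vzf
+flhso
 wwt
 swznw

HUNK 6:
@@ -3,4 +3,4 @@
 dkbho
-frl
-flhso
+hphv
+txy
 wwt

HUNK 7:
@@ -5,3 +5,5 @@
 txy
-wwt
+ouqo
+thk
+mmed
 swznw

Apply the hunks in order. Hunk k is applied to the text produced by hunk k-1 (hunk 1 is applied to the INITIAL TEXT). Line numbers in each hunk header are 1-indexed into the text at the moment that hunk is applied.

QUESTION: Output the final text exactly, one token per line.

Hunk 1: at line 6 remove [vkiab] add [metf,swznw] -> 9 lines: xeu hox dkbho hbw muisv dgr metf swznw kkm
Hunk 2: at line 3 remove [hbw,muisv] add [frl,rlqiv,rokzr] -> 10 lines: xeu hox dkbho frl rlqiv rokzr dgr metf swznw kkm
Hunk 3: at line 6 remove [dgr,metf] add [wwt] -> 9 lines: xeu hox dkbho frl rlqiv rokzr wwt swznw kkm
Hunk 4: at line 4 remove [rokzr] add [qtk,vzf] -> 10 lines: xeu hox dkbho frl rlqiv qtk vzf wwt swznw kkm
Hunk 5: at line 3 remove [rlqiv,qtk,vzf] add [flhso] -> 8 lines: xeu hox dkbho frl flhso wwt swznw kkm
Hunk 6: at line 3 remove [frl,flhso] add [hphv,txy] -> 8 lines: xeu hox dkbho hphv txy wwt swznw kkm
Hunk 7: at line 5 remove [wwt] add [ouqo,thk,mmed] -> 10 lines: xeu hox dkbho hphv txy ouqo thk mmed swznw kkm

Answer: xeu
hox
dkbho
hphv
txy
ouqo
thk
mmed
swznw
kkm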